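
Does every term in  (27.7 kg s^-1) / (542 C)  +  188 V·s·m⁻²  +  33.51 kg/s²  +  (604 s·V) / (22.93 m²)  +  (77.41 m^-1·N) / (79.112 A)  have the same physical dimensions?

No

Reduce each to base SI dimensions:
  (27.7 kg s^-1) / (542 C):  [kg·s⁻¹] / [s·A] = kg·s⁻²·A⁻¹
  188 V·s·m⁻²:  V·s·m⁻² = J·C⁻¹·s·m⁻² = kg·s⁻²·A⁻¹
  33.51 kg/s²:  kg·s⁻²
  (604 s·V) / (22.93 m²):  [kg·m²·s⁻²·A⁻¹] / [m²] = kg·s⁻²·A⁻¹
  (77.41 m^-1·N) / (79.112 A):  [kg·s⁻²] / [A] = kg·s⁻²·A⁻¹
The terms do not share a single dimension (kg·s⁻² vs kg·s⁻²·A⁻¹).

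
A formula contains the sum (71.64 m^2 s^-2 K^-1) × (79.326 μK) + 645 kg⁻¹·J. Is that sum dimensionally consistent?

Yes

Work out the base dimensions of each:
  (71.64 m^2 s^-2 K^-1) × (79.326 μK):  [m²·s⁻²·K⁻¹] · [K] = m²·s⁻²
  645 kg⁻¹·J:  J·kg⁻¹ = N·m·kg⁻¹ = m²·s⁻²
Both are m²·s⁻², so they have the same dimensions and can be added.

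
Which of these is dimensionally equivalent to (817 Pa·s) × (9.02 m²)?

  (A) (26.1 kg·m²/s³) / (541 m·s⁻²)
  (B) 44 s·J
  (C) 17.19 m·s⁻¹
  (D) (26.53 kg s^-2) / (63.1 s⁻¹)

Reference: [kg·m⁻¹·s⁻¹] · [m²] = kg·m·s⁻¹.
Each option:
  (A) [kg·m²·s⁻³] / [m·s⁻²] = kg·m·s⁻¹  ← same
  (B) J·s = N·m·s = kg·m²·s⁻¹
  (C) m·s⁻¹
  (D) [kg·s⁻²] / [s⁻¹] = kg·s⁻¹
Only (A) matches kg·m·s⁻¹.

(A)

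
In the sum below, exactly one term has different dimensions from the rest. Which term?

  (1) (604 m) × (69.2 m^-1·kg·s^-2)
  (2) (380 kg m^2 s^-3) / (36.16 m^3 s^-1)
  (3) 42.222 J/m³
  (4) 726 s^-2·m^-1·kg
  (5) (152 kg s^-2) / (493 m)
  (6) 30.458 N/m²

(1)

Dimensions:
  (1) [m] · [kg·m⁻¹·s⁻²] = kg·s⁻²
  (2) [kg·m²·s⁻³] / [m³·s⁻¹] = kg·m⁻¹·s⁻²
  (3) J·m⁻³ = N·m·m⁻³ = kg·m⁻¹·s⁻²
  (4) kg·m⁻¹·s⁻²
  (5) [kg·s⁻²] / [m] = kg·m⁻¹·s⁻²
  (6) N·m⁻² = kg·m·s⁻²·m⁻² = kg·m⁻¹·s⁻²
All reduce to kg·m⁻¹·s⁻² except (1), which is kg·s⁻².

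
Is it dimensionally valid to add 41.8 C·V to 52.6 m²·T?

No

Work out the base dimensions of each:
  41.8 C·V:  C·V = s·A·J·C⁻¹ = kg·m²·s⁻²
  52.6 m²·T:  T·m² = Wb·m⁻²·m² = kg·m²·s⁻²·A⁻¹
kg·m²·s⁻² ≠ kg·m²·s⁻²·A⁻¹, so they cannot be added.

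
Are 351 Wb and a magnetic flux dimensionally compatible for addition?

Reduce each to base SI dimensions:
  351 Wb:  Wb = V·s = kg·m²·s⁻²·A⁻¹
  a magnetic flux:  [magnetic flux] = kg·m²·s⁻²·A⁻¹
Both are kg·m²·s⁻²·A⁻¹, so they have the same dimensions and can be added.

Yes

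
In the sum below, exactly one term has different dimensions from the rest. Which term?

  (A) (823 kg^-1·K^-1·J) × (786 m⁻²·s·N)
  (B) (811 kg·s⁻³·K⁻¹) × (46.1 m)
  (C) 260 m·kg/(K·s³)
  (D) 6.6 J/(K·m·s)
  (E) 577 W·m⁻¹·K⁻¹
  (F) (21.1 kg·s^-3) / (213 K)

(F)

Reduce each to base SI dimensions:
  (A) [m²·s⁻²·K⁻¹] · [kg·m⁻¹·s⁻¹] = kg·m·s⁻³·K⁻¹
  (B) [kg·s⁻³·K⁻¹] · [m] = kg·m·s⁻³·K⁻¹
  (C) kg·m·s⁻³·K⁻¹
  (D) J·s⁻¹·m⁻¹·K⁻¹ = N·m·s⁻¹·m⁻¹·K⁻¹ = kg·m·s⁻³·K⁻¹
  (E) W·m⁻¹·K⁻¹ = J·s⁻¹·m⁻¹·K⁻¹ = kg·m·s⁻³·K⁻¹
  (F) [kg·s⁻³] / [K] = kg·s⁻³·K⁻¹
All reduce to kg·m·s⁻³·K⁻¹ except (F), which is kg·s⁻³·K⁻¹.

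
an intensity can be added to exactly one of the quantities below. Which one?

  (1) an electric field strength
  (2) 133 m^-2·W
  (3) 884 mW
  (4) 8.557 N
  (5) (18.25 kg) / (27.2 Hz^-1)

Reference: [intensity] = kg·s⁻³.
Each option:
  (1) [electric field strength] = kg·m·s⁻³·A⁻¹
  (2) W·m⁻² = J·s⁻¹·m⁻² = kg·s⁻³  ← same
  (3) W = J·s⁻¹ = kg·m²·s⁻³
  (4) N = kg·m·s⁻²
  (5) [kg] / [s] = kg·s⁻¹
Only (2) matches kg·s⁻³.

(2)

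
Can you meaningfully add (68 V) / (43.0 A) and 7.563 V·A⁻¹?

Yes

In SI base units:
  (68 V) / (43.0 A):  [kg·m²·s⁻³·A⁻¹] / [A] = kg·m²·s⁻³·A⁻²
  7.563 V·A⁻¹:  V·A⁻¹ = J·C⁻¹·A⁻¹ = kg·m²·s⁻³·A⁻²
Both are kg·m²·s⁻³·A⁻², so they have the same dimensions and can be added.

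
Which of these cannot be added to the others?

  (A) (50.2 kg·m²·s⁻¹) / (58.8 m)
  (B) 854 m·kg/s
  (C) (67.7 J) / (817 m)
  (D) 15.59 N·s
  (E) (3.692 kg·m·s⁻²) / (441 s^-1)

Expand each in SI base units:
  (A) [kg·m²·s⁻¹] / [m] = kg·m·s⁻¹
  (B) kg·m·s⁻¹
  (C) [kg·m²·s⁻²] / [m] = kg·m·s⁻²
  (D) N·s = kg·m·s⁻²·s = kg·m·s⁻¹
  (E) [kg·m·s⁻²] / [s⁻¹] = kg·m·s⁻¹
All reduce to kg·m·s⁻¹ except (C), which is kg·m·s⁻².

(C)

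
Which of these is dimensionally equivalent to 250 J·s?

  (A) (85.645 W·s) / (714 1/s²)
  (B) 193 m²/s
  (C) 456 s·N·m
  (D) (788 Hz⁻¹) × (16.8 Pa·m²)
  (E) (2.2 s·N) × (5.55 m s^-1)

Reference: J·s = N·m·s = kg·m²·s⁻¹.
Each option:
  (A) [kg·m²·s⁻²] / [s⁻²] = kg·m²
  (B) m²·s⁻¹
  (C) N·m·s = kg·m·s⁻²·m·s = kg·m²·s⁻¹  ← same
  (D) [s] · [kg·m·s⁻²] = kg·m·s⁻¹
  (E) [kg·m·s⁻¹] · [m·s⁻¹] = kg·m²·s⁻²
Only (C) matches kg·m²·s⁻¹.

(C)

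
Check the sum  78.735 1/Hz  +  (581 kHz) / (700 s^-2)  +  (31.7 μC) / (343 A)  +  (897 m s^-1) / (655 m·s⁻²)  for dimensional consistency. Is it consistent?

Yes

Work out the base dimensions of each:
  78.735 1/Hz:  Hz⁻¹ = (s⁻¹)⁻¹ = s
  (581 kHz) / (700 s^-2):  [s⁻¹] / [s⁻²] = s
  (31.7 μC) / (343 A):  [s·A] / [A] = s
  (897 m s^-1) / (655 m·s⁻²):  [m·s⁻¹] / [m·s⁻²] = s
Every term reduces to s.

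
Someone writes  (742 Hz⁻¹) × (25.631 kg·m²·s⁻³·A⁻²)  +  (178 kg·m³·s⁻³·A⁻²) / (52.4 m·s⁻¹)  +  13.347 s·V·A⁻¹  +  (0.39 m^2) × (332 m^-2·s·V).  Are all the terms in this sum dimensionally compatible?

Dimensions:
  (742 Hz⁻¹) × (25.631 kg·m²·s⁻³·A⁻²):  [s] · [kg·m²·s⁻³·A⁻²] = kg·m²·s⁻²·A⁻²
  (178 kg·m³·s⁻³·A⁻²) / (52.4 m·s⁻¹):  [kg·m³·s⁻³·A⁻²] / [m·s⁻¹] = kg·m²·s⁻²·A⁻²
  13.347 s·V·A⁻¹:  V·s·A⁻¹ = J·C⁻¹·s·A⁻¹ = kg·m²·s⁻²·A⁻²
  (0.39 m^2) × (332 m^-2·s·V):  [m²] · [kg·s⁻²·A⁻¹] = kg·m²·s⁻²·A⁻¹
The terms do not share a single dimension (kg·m²·s⁻²·A⁻² vs kg·m²·s⁻²·A⁻¹).

No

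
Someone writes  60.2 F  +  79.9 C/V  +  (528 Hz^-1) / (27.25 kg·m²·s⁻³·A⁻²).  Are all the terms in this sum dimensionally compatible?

Yes

In SI base units:
  60.2 F:  F = C·V⁻¹ = kg⁻¹·m⁻²·s⁴·A²
  79.9 C/V:  C·V⁻¹ = s·A·(J·C⁻¹)⁻¹ = kg⁻¹·m⁻²·s⁴·A²
  (528 Hz^-1) / (27.25 kg·m²·s⁻³·A⁻²):  [s] / [kg·m²·s⁻³·A⁻²] = kg⁻¹·m⁻²·s⁴·A²
Every term reduces to kg⁻¹·m⁻²·s⁴·A².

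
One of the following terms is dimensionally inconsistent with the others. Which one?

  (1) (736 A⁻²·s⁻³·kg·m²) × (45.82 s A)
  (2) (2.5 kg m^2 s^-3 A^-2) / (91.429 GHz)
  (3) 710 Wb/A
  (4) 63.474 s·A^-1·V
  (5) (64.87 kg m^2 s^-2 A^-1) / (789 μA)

Expand each in SI base units:
  (1) [kg·m²·s⁻³·A⁻²] · [s·A] = kg·m²·s⁻²·A⁻¹
  (2) [kg·m²·s⁻³·A⁻²] / [s⁻¹] = kg·m²·s⁻²·A⁻²
  (3) Wb·A⁻¹ = V·s·A⁻¹ = kg·m²·s⁻²·A⁻²
  (4) V·s·A⁻¹ = J·C⁻¹·s·A⁻¹ = kg·m²·s⁻²·A⁻²
  (5) [kg·m²·s⁻²·A⁻¹] / [A] = kg·m²·s⁻²·A⁻²
All reduce to kg·m²·s⁻²·A⁻² except (1), which is kg·m²·s⁻²·A⁻¹.

(1)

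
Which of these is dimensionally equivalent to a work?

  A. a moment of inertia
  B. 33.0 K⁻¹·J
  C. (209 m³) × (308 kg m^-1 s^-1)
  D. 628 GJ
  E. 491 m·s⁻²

Reference: [work] = kg·m²·s⁻².
Each option:
  A. [moment of inertia] = kg·m²
  B. J·K⁻¹ = N·m·K⁻¹ = kg·m²·s⁻²·K⁻¹
  C. [m³] · [kg·m⁻¹·s⁻¹] = kg·m²·s⁻¹
  D. J = N·m = kg·m²·s⁻²  ← same
  E. m·s⁻²
Only D. matches kg·m²·s⁻².

D.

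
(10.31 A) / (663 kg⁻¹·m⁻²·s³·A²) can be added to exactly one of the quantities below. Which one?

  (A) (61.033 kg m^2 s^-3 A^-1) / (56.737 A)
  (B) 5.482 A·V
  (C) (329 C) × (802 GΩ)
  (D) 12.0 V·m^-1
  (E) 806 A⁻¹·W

(E)

Reference: [A] / [kg⁻¹·m⁻²·s³·A²] = kg·m²·s⁻³·A⁻¹.
Each option:
  (A) [kg·m²·s⁻³·A⁻¹] / [A] = kg·m²·s⁻³·A⁻²
  (B) V·A = J·C⁻¹·A = kg·m²·s⁻³
  (C) [s·A] · [kg·m²·s⁻³·A⁻²] = kg·m²·s⁻²·A⁻¹
  (D) V·m⁻¹ = J·C⁻¹·m⁻¹ = kg·m·s⁻³·A⁻¹
  (E) W·A⁻¹ = J·s⁻¹·A⁻¹ = kg·m²·s⁻³·A⁻¹  ← same
Only (E) matches kg·m²·s⁻³·A⁻¹.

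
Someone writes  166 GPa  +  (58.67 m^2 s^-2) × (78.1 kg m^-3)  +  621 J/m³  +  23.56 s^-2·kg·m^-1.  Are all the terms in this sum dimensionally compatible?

Yes

In SI base units:
  166 GPa:  Pa = N·m⁻² = kg·m⁻¹·s⁻²
  (58.67 m^2 s^-2) × (78.1 kg m^-3):  [m²·s⁻²] · [kg·m⁻³] = kg·m⁻¹·s⁻²
  621 J/m³:  J·m⁻³ = N·m·m⁻³ = kg·m⁻¹·s⁻²
  23.56 s^-2·kg·m^-1:  kg·m⁻¹·s⁻²
Every term reduces to kg·m⁻¹·s⁻².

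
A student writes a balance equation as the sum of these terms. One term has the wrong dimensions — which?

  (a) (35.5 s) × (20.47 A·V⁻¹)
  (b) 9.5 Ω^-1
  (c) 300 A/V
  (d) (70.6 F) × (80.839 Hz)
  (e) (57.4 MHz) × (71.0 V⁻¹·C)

Reduce each to base SI dimensions:
  (a) [s] · [kg⁻¹·m⁻²·s³·A²] = kg⁻¹·m⁻²·s⁴·A²
  (b) Ω⁻¹ = (V·A⁻¹)⁻¹ = kg⁻¹·m⁻²·s³·A²
  (c) A·V⁻¹ = A·(J·C⁻¹)⁻¹ = kg⁻¹·m⁻²·s³·A²
  (d) [kg⁻¹·m⁻²·s⁴·A²] · [s⁻¹] = kg⁻¹·m⁻²·s³·A²
  (e) [s⁻¹] · [kg⁻¹·m⁻²·s⁴·A²] = kg⁻¹·m⁻²·s³·A²
All reduce to kg⁻¹·m⁻²·s³·A² except (a), which is kg⁻¹·m⁻²·s⁴·A².

(a)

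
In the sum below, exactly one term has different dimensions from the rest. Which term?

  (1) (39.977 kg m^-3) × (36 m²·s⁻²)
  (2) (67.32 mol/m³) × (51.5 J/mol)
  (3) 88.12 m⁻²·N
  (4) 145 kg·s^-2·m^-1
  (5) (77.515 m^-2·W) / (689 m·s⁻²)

Work out the base dimensions of each:
  (1) [kg·m⁻³] · [m²·s⁻²] = kg·m⁻¹·s⁻²
  (2) [m⁻³·mol] · [kg·m²·s⁻²·mol⁻¹] = kg·m⁻¹·s⁻²
  (3) N·m⁻² = kg·m·s⁻²·m⁻² = kg·m⁻¹·s⁻²
  (4) kg·m⁻¹·s⁻²
  (5) [kg·s⁻³] / [m·s⁻²] = kg·m⁻¹·s⁻¹
All reduce to kg·m⁻¹·s⁻² except (5), which is kg·m⁻¹·s⁻¹.

(5)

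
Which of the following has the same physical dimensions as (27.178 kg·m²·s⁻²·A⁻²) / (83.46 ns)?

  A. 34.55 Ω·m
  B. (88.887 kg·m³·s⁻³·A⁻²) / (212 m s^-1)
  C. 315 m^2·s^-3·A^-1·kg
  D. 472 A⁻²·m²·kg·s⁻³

Reference: [kg·m²·s⁻²·A⁻²] / [s] = kg·m²·s⁻³·A⁻².
Each option:
  A. Ω·m = V·A⁻¹·m = kg·m³·s⁻³·A⁻²
  B. [kg·m³·s⁻³·A⁻²] / [m·s⁻¹] = kg·m²·s⁻²·A⁻²
  C. kg·m²·s⁻³·A⁻¹
  D. kg·m²·s⁻³·A⁻²  ← same
Only D. matches kg·m²·s⁻³·A⁻².

D.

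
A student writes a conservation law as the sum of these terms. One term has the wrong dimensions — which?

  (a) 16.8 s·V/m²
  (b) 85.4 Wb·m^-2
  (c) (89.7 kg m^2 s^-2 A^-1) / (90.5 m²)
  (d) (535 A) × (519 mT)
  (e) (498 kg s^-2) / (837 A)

(d)

Expand each in SI base units:
  (a) V·s·m⁻² = J·C⁻¹·s·m⁻² = kg·s⁻²·A⁻¹
  (b) Wb·m⁻² = V·s·m⁻² = kg·s⁻²·A⁻¹
  (c) [kg·m²·s⁻²·A⁻¹] / [m²] = kg·s⁻²·A⁻¹
  (d) [A] · [kg·s⁻²·A⁻¹] = kg·s⁻²
  (e) [kg·s⁻²] / [A] = kg·s⁻²·A⁻¹
All reduce to kg·s⁻²·A⁻¹ except (d), which is kg·s⁻².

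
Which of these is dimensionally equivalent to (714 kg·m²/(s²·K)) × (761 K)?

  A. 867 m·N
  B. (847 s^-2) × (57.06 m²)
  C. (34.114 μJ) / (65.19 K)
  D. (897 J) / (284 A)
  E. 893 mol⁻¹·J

Reference: [kg·m²·s⁻²·K⁻¹] · [K] = kg·m²·s⁻².
Each option:
  A. N·m = kg·m·s⁻²·m = kg·m²·s⁻²  ← same
  B. [s⁻²] · [m²] = m²·s⁻²
  C. [kg·m²·s⁻²] / [K] = kg·m²·s⁻²·K⁻¹
  D. [kg·m²·s⁻²] / [A] = kg·m²·s⁻²·A⁻¹
  E. J·mol⁻¹ = N·m·mol⁻¹ = kg·m²·s⁻²·mol⁻¹
Only A. matches kg·m²·s⁻².

A.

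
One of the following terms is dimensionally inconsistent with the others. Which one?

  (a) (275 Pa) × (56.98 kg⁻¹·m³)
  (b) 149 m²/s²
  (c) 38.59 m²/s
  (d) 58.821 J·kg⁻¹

Reduce each to base SI dimensions:
  (a) [kg·m⁻¹·s⁻²] · [kg⁻¹·m³] = m²·s⁻²
  (b) m²·s⁻²
  (c) m²·s⁻¹
  (d) J·kg⁻¹ = N·m·kg⁻¹ = m²·s⁻²
All reduce to m²·s⁻² except (c), which is m²·s⁻¹.

(c)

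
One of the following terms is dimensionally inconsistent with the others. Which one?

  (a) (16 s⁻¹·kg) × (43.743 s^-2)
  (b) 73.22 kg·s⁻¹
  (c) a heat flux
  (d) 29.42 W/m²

(b)

Work out the base dimensions of each:
  (a) [kg·s⁻¹] · [s⁻²] = kg·s⁻³
  (b) kg·s⁻¹
  (c) [heat flux] = kg·s⁻³
  (d) W·m⁻² = J·s⁻¹·m⁻² = kg·s⁻³
All reduce to kg·s⁻³ except (b), which is kg·s⁻¹.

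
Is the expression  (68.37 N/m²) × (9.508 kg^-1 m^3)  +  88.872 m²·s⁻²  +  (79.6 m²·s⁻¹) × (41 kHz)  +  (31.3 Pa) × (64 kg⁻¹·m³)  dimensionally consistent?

Yes

In SI base units:
  (68.37 N/m²) × (9.508 kg^-1 m^3):  [kg·m⁻¹·s⁻²] · [kg⁻¹·m³] = m²·s⁻²
  88.872 m²·s⁻²:  m²·s⁻²
  (79.6 m²·s⁻¹) × (41 kHz):  [m²·s⁻¹] · [s⁻¹] = m²·s⁻²
  (31.3 Pa) × (64 kg⁻¹·m³):  [kg·m⁻¹·s⁻²] · [kg⁻¹·m³] = m²·s⁻²
Every term reduces to m²·s⁻².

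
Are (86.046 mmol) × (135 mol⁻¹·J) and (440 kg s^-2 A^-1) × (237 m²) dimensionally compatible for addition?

Expand each in SI base units:
  (86.046 mmol) × (135 mol⁻¹·J):  [mol] · [kg·m²·s⁻²·mol⁻¹] = kg·m²·s⁻²
  (440 kg s^-2 A^-1) × (237 m²):  [kg·s⁻²·A⁻¹] · [m²] = kg·m²·s⁻²·A⁻¹
kg·m²·s⁻² ≠ kg·m²·s⁻²·A⁻¹, so they cannot be added.

No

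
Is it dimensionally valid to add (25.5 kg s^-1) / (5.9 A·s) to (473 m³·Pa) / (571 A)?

Dimensions:
  (25.5 kg s^-1) / (5.9 A·s):  [kg·s⁻¹] / [s·A] = kg·s⁻²·A⁻¹
  (473 m³·Pa) / (571 A):  [kg·m²·s⁻²] / [A] = kg·m²·s⁻²·A⁻¹
kg·s⁻²·A⁻¹ ≠ kg·m²·s⁻²·A⁻¹, so they cannot be added.

No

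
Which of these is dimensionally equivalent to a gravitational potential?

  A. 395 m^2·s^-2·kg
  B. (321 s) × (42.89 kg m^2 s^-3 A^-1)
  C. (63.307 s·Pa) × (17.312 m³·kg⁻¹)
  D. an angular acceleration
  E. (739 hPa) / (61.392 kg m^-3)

E.

Reference: [gravitational potential] = m²·s⁻².
Each option:
  A. kg·m²·s⁻²
  B. [s] · [kg·m²·s⁻³·A⁻¹] = kg·m²·s⁻²·A⁻¹
  C. [kg·m⁻¹·s⁻¹] · [kg⁻¹·m³] = m²·s⁻¹
  D. [angular acceleration] = s⁻²
  E. [kg·m⁻¹·s⁻²] / [kg·m⁻³] = m²·s⁻²  ← same
Only E. matches m²·s⁻².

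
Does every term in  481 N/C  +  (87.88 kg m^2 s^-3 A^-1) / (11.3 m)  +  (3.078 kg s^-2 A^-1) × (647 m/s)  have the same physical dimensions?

Yes

In SI base units:
  481 N/C:  N·C⁻¹ = kg·m·s⁻²·(s·A)⁻¹ = kg·m·s⁻³·A⁻¹
  (87.88 kg m^2 s^-3 A^-1) / (11.3 m):  [kg·m²·s⁻³·A⁻¹] / [m] = kg·m·s⁻³·A⁻¹
  (3.078 kg s^-2 A^-1) × (647 m/s):  [kg·s⁻²·A⁻¹] · [m·s⁻¹] = kg·m·s⁻³·A⁻¹
Every term reduces to kg·m·s⁻³·A⁻¹.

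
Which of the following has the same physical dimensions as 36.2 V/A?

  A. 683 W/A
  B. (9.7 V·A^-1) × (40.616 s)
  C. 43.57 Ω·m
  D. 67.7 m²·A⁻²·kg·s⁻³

Reference: V·A⁻¹ = J·C⁻¹·A⁻¹ = kg·m²·s⁻³·A⁻².
Each option:
  A. W·A⁻¹ = J·s⁻¹·A⁻¹ = kg·m²·s⁻³·A⁻¹
  B. [kg·m²·s⁻³·A⁻²] · [s] = kg·m²·s⁻²·A⁻²
  C. Ω·m = V·A⁻¹·m = kg·m³·s⁻³·A⁻²
  D. kg·m²·s⁻³·A⁻²  ← same
Only D. matches kg·m²·s⁻³·A⁻².

D.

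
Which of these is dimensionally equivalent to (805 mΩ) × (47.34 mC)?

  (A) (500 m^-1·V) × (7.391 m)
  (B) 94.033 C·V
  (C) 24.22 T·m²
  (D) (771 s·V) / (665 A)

(C)

Reference: [kg·m²·s⁻³·A⁻²] · [s·A] = kg·m²·s⁻²·A⁻¹.
Each option:
  (A) [kg·m·s⁻³·A⁻¹] · [m] = kg·m²·s⁻³·A⁻¹
  (B) C·V = s·A·J·C⁻¹ = kg·m²·s⁻²
  (C) T·m² = Wb·m⁻²·m² = kg·m²·s⁻²·A⁻¹  ← same
  (D) [kg·m²·s⁻²·A⁻¹] / [A] = kg·m²·s⁻²·A⁻²
Only (C) matches kg·m²·s⁻²·A⁻¹.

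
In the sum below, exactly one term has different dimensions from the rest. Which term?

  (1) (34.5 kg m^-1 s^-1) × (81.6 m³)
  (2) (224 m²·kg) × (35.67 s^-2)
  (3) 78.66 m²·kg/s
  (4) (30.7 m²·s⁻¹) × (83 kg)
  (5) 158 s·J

(2)

Dimensions:
  (1) [kg·m⁻¹·s⁻¹] · [m³] = kg·m²·s⁻¹
  (2) [kg·m²] · [s⁻²] = kg·m²·s⁻²
  (3) kg·m²·s⁻¹
  (4) [m²·s⁻¹] · [kg] = kg·m²·s⁻¹
  (5) J·s = N·m·s = kg·m²·s⁻¹
All reduce to kg·m²·s⁻¹ except (2), which is kg·m²·s⁻².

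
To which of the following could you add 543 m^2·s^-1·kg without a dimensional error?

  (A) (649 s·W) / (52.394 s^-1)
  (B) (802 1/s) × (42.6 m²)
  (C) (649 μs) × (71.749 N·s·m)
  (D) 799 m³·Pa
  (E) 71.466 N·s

Reference: kg·m²·s⁻¹.
Each option:
  (A) [kg·m²·s⁻²] / [s⁻¹] = kg·m²·s⁻¹  ← same
  (B) [s⁻¹] · [m²] = m²·s⁻¹
  (C) [s] · [kg·m²·s⁻¹] = kg·m²
  (D) Pa·m³ = N·m⁻²·m³ = kg·m²·s⁻²
  (E) N·s = kg·m·s⁻²·s = kg·m·s⁻¹
Only (A) matches kg·m²·s⁻¹.

(A)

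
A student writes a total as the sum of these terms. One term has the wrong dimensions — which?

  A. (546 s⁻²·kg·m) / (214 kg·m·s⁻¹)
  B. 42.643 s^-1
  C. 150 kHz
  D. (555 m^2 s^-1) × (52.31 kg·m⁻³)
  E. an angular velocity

D.

Reduce each to base SI dimensions:
  A. [kg·m·s⁻²] / [kg·m·s⁻¹] = s⁻¹
  B. s⁻¹
  C. Hz = s⁻¹
  D. [m²·s⁻¹] · [kg·m⁻³] = kg·m⁻¹·s⁻¹
  E. [angular velocity] = s⁻¹
All reduce to s⁻¹ except D., which is kg·m⁻¹·s⁻¹.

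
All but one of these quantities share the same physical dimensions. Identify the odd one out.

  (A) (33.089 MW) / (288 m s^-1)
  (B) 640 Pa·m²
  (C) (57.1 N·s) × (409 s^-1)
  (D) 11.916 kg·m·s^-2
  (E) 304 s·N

(E)

Dimensions:
  (A) [kg·m²·s⁻³] / [m·s⁻¹] = kg·m·s⁻²
  (B) Pa·m² = N·m⁻²·m² = kg·m·s⁻²
  (C) [kg·m·s⁻¹] · [s⁻¹] = kg·m·s⁻²
  (D) kg·m·s⁻²
  (E) N·s = kg·m·s⁻²·s = kg·m·s⁻¹
All reduce to kg·m·s⁻² except (E), which is kg·m·s⁻¹.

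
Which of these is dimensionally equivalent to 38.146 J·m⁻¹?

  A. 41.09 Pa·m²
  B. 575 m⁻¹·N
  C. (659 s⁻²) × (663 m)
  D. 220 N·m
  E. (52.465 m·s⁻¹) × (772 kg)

Reference: J·m⁻¹ = N·m·m⁻¹ = kg·m·s⁻².
Each option:
  A. Pa·m² = N·m⁻²·m² = kg·m·s⁻²  ← same
  B. N·m⁻¹ = kg·m·s⁻²·m⁻¹ = kg·s⁻²
  C. [s⁻²] · [m] = m·s⁻²
  D. N·m = kg·m·s⁻²·m = kg·m²·s⁻²
  E. [m·s⁻¹] · [kg] = kg·m·s⁻¹
Only A. matches kg·m·s⁻².

A.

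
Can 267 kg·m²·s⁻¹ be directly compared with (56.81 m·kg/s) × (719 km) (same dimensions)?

In SI base units:
  267 kg·m²·s⁻¹:  kg·m²·s⁻¹
  (56.81 m·kg/s) × (719 km):  [kg·m·s⁻¹] · [m] = kg·m²·s⁻¹
Both are kg·m²·s⁻¹, so they have the same dimensions and can be added.

Yes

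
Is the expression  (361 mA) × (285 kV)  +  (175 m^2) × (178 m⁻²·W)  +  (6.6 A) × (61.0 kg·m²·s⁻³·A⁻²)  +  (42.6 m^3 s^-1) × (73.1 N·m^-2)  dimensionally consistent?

Dimensions:
  (361 mA) × (285 kV):  [A] · [kg·m²·s⁻³·A⁻¹] = kg·m²·s⁻³
  (175 m^2) × (178 m⁻²·W):  [m²] · [kg·s⁻³] = kg·m²·s⁻³
  (6.6 A) × (61.0 kg·m²·s⁻³·A⁻²):  [A] · [kg·m²·s⁻³·A⁻²] = kg·m²·s⁻³·A⁻¹
  (42.6 m^3 s^-1) × (73.1 N·m^-2):  [m³·s⁻¹] · [kg·m⁻¹·s⁻²] = kg·m²·s⁻³
The terms do not share a single dimension (kg·m²·s⁻³ vs kg·m²·s⁻³·A⁻¹).

No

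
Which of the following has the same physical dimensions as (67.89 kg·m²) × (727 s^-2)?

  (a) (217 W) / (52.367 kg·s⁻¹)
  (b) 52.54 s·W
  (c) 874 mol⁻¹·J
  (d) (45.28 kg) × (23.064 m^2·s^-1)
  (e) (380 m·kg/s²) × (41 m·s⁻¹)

(b)

Reference: [kg·m²] · [s⁻²] = kg·m²·s⁻².
Each option:
  (a) [kg·m²·s⁻³] / [kg·s⁻¹] = m²·s⁻²
  (b) W·s = J·s⁻¹·s = kg·m²·s⁻²  ← same
  (c) J·mol⁻¹ = N·m·mol⁻¹ = kg·m²·s⁻²·mol⁻¹
  (d) [kg] · [m²·s⁻¹] = kg·m²·s⁻¹
  (e) [kg·m·s⁻²] · [m·s⁻¹] = kg·m²·s⁻³
Only (b) matches kg·m²·s⁻².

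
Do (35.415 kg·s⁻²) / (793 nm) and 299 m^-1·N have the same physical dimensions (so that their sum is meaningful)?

No

Reduce each to base SI dimensions:
  (35.415 kg·s⁻²) / (793 nm):  [kg·s⁻²] / [m] = kg·m⁻¹·s⁻²
  299 m^-1·N:  N·m⁻¹ = kg·m·s⁻²·m⁻¹ = kg·s⁻²
kg·m⁻¹·s⁻² ≠ kg·s⁻², so they cannot be added.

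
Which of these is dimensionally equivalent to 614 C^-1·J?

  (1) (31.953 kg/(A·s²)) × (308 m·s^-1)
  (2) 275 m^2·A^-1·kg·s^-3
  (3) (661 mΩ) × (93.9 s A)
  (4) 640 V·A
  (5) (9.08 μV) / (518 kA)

Reference: J·C⁻¹ = N·m·(s·A)⁻¹ = kg·m²·s⁻³·A⁻¹.
Each option:
  (1) [kg·s⁻²·A⁻¹] · [m·s⁻¹] = kg·m·s⁻³·A⁻¹
  (2) kg·m²·s⁻³·A⁻¹  ← same
  (3) [kg·m²·s⁻³·A⁻²] · [s·A] = kg·m²·s⁻²·A⁻¹
  (4) V·A = J·C⁻¹·A = kg·m²·s⁻³
  (5) [kg·m²·s⁻³·A⁻¹] / [A] = kg·m²·s⁻³·A⁻²
Only (2) matches kg·m²·s⁻³·A⁻¹.

(2)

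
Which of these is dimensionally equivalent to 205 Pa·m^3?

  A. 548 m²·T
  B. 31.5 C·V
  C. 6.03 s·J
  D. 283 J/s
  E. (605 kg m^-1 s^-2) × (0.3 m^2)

Reference: Pa·m³ = N·m⁻²·m³ = kg·m²·s⁻².
Each option:
  A. T·m² = Wb·m⁻²·m² = kg·m²·s⁻²·A⁻¹
  B. C·V = s·A·J·C⁻¹ = kg·m²·s⁻²  ← same
  C. J·s = N·m·s = kg·m²·s⁻¹
  D. J·s⁻¹ = N·m·s⁻¹ = kg·m²·s⁻³
  E. [kg·m⁻¹·s⁻²] · [m²] = kg·m·s⁻²
Only B. matches kg·m²·s⁻².

B.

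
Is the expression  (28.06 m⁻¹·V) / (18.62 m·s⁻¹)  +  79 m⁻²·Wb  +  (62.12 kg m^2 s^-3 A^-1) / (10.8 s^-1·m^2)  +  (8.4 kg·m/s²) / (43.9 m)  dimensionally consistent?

No

Work out the base dimensions of each:
  (28.06 m⁻¹·V) / (18.62 m·s⁻¹):  [kg·m·s⁻³·A⁻¹] / [m·s⁻¹] = kg·s⁻²·A⁻¹
  79 m⁻²·Wb:  Wb·m⁻² = V·s·m⁻² = kg·s⁻²·A⁻¹
  (62.12 kg m^2 s^-3 A^-1) / (10.8 s^-1·m^2):  [kg·m²·s⁻³·A⁻¹] / [m²·s⁻¹] = kg·s⁻²·A⁻¹
  (8.4 kg·m/s²) / (43.9 m):  [kg·m·s⁻²] / [m] = kg·s⁻²
The terms do not share a single dimension (kg·s⁻² vs kg·s⁻²·A⁻¹).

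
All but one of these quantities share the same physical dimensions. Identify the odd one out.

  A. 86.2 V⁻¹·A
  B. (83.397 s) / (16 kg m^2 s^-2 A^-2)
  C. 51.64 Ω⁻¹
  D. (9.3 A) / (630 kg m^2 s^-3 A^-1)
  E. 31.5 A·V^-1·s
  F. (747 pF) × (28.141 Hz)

E.

Work out the base dimensions of each:
  A. A·V⁻¹ = A·(J·C⁻¹)⁻¹ = kg⁻¹·m⁻²·s³·A²
  B. [s] / [kg·m²·s⁻²·A⁻²] = kg⁻¹·m⁻²·s³·A²
  C. Ω⁻¹ = (V·A⁻¹)⁻¹ = kg⁻¹·m⁻²·s³·A²
  D. [A] / [kg·m²·s⁻³·A⁻¹] = kg⁻¹·m⁻²·s³·A²
  E. A·s·V⁻¹ = A·s·(J·C⁻¹)⁻¹ = kg⁻¹·m⁻²·s⁴·A²
  F. [kg⁻¹·m⁻²·s⁴·A²] · [s⁻¹] = kg⁻¹·m⁻²·s³·A²
All reduce to kg⁻¹·m⁻²·s³·A² except E., which is kg⁻¹·m⁻²·s⁴·A².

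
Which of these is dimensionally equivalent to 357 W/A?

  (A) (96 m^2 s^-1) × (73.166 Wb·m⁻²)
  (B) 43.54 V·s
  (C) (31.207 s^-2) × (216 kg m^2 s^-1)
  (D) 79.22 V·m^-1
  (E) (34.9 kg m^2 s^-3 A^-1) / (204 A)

(A)

Reference: W·A⁻¹ = J·s⁻¹·A⁻¹ = kg·m²·s⁻³·A⁻¹.
Each option:
  (A) [m²·s⁻¹] · [kg·s⁻²·A⁻¹] = kg·m²·s⁻³·A⁻¹  ← same
  (B) V·s = J·C⁻¹·s = kg·m²·s⁻²·A⁻¹
  (C) [s⁻²] · [kg·m²·s⁻¹] = kg·m²·s⁻³
  (D) V·m⁻¹ = J·C⁻¹·m⁻¹ = kg·m·s⁻³·A⁻¹
  (E) [kg·m²·s⁻³·A⁻¹] / [A] = kg·m²·s⁻³·A⁻²
Only (A) matches kg·m²·s⁻³·A⁻¹.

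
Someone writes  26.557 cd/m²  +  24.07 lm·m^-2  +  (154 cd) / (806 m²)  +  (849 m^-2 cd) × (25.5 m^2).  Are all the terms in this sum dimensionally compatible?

Expand each in SI base units:
  26.557 cd/m²:  cd·m⁻² = m⁻²·cd
  24.07 lm·m^-2:  lm·m⁻² = cd·m⁻² = m⁻²·cd
  (154 cd) / (806 m²):  [cd] / [m²] = m⁻²·cd
  (849 m^-2 cd) × (25.5 m^2):  [m⁻²·cd] · [m²] = cd
The terms do not share a single dimension (cd vs m⁻²·cd).

No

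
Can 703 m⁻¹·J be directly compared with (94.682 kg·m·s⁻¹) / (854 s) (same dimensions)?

Work out the base dimensions of each:
  703 m⁻¹·J:  J·m⁻¹ = N·m·m⁻¹ = kg·m·s⁻²
  (94.682 kg·m·s⁻¹) / (854 s):  [kg·m·s⁻¹] / [s] = kg·m·s⁻²
Both are kg·m·s⁻², so they have the same dimensions and can be added.

Yes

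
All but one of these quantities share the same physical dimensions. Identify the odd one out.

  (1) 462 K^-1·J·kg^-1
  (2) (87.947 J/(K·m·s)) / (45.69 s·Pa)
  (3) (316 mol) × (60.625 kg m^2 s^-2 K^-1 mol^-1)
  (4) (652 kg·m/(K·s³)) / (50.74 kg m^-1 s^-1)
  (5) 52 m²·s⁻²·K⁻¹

(3)

In SI base units:
  (1) J·kg⁻¹·K⁻¹ = N·m·kg⁻¹·K⁻¹ = m²·s⁻²·K⁻¹
  (2) [kg·m·s⁻³·K⁻¹] / [kg·m⁻¹·s⁻¹] = m²·s⁻²·K⁻¹
  (3) [mol] · [kg·m²·s⁻²·K⁻¹·mol⁻¹] = kg·m²·s⁻²·K⁻¹
  (4) [kg·m·s⁻³·K⁻¹] / [kg·m⁻¹·s⁻¹] = m²·s⁻²·K⁻¹
  (5) m²·s⁻²·K⁻¹
All reduce to m²·s⁻²·K⁻¹ except (3), which is kg·m²·s⁻²·K⁻¹.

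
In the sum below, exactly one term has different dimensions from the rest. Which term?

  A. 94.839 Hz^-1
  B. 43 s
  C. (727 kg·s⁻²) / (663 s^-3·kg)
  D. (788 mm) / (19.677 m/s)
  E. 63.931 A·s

E.

Dimensions:
  A. Hz⁻¹ = (s⁻¹)⁻¹ = s
  B. s
  C. [kg·s⁻²] / [kg·s⁻³] = s
  D. [m] / [m·s⁻¹] = s
  E. A·s = s·A
All reduce to s except E., which is s·A.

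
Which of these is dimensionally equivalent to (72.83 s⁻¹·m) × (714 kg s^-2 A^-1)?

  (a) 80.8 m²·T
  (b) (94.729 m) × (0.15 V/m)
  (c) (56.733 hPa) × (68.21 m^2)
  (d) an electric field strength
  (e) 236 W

(d)

Reference: [m·s⁻¹] · [kg·s⁻²·A⁻¹] = kg·m·s⁻³·A⁻¹.
Each option:
  (a) T·m² = Wb·m⁻²·m² = kg·m²·s⁻²·A⁻¹
  (b) [m] · [kg·m·s⁻³·A⁻¹] = kg·m²·s⁻³·A⁻¹
  (c) [kg·m⁻¹·s⁻²] · [m²] = kg·m·s⁻²
  (d) [electric field strength] = kg·m·s⁻³·A⁻¹  ← same
  (e) W = J·s⁻¹ = kg·m²·s⁻³
Only (d) matches kg·m·s⁻³·A⁻¹.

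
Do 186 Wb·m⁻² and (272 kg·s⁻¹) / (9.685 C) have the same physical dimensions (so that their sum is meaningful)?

Yes

Work out the base dimensions of each:
  186 Wb·m⁻²:  Wb·m⁻² = V·s·m⁻² = kg·s⁻²·A⁻¹
  (272 kg·s⁻¹) / (9.685 C):  [kg·s⁻¹] / [s·A] = kg·s⁻²·A⁻¹
Both are kg·s⁻²·A⁻¹, so they have the same dimensions and can be added.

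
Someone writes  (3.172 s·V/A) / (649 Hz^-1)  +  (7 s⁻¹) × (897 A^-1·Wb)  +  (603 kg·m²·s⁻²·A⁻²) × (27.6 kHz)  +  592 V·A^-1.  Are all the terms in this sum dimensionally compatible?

Yes

Expand each in SI base units:
  (3.172 s·V/A) / (649 Hz^-1):  [kg·m²·s⁻²·A⁻²] / [s] = kg·m²·s⁻³·A⁻²
  (7 s⁻¹) × (897 A^-1·Wb):  [s⁻¹] · [kg·m²·s⁻²·A⁻²] = kg·m²·s⁻³·A⁻²
  (603 kg·m²·s⁻²·A⁻²) × (27.6 kHz):  [kg·m²·s⁻²·A⁻²] · [s⁻¹] = kg·m²·s⁻³·A⁻²
  592 V·A^-1:  V·A⁻¹ = J·C⁻¹·A⁻¹ = kg·m²·s⁻³·A⁻²
Every term reduces to kg·m²·s⁻³·A⁻².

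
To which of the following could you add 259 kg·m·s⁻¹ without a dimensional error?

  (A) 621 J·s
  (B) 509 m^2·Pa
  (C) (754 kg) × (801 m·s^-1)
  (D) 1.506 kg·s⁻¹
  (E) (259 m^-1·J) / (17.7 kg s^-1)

Reference: kg·m·s⁻¹.
Each option:
  (A) J·s = N·m·s = kg·m²·s⁻¹
  (B) Pa·m² = N·m⁻²·m² = kg·m·s⁻²
  (C) [kg] · [m·s⁻¹] = kg·m·s⁻¹  ← same
  (D) kg·s⁻¹
  (E) [kg·m·s⁻²] / [kg·s⁻¹] = m·s⁻¹
Only (C) matches kg·m·s⁻¹.

(C)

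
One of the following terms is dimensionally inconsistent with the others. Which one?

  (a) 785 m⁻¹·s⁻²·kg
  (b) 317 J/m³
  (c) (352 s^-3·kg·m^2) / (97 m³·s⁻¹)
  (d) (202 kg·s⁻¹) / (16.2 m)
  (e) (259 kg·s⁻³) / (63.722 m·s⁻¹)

(d)

Dimensions:
  (a) kg·m⁻¹·s⁻²
  (b) J·m⁻³ = N·m·m⁻³ = kg·m⁻¹·s⁻²
  (c) [kg·m²·s⁻³] / [m³·s⁻¹] = kg·m⁻¹·s⁻²
  (d) [kg·s⁻¹] / [m] = kg·m⁻¹·s⁻¹
  (e) [kg·s⁻³] / [m·s⁻¹] = kg·m⁻¹·s⁻²
All reduce to kg·m⁻¹·s⁻² except (d), which is kg·m⁻¹·s⁻¹.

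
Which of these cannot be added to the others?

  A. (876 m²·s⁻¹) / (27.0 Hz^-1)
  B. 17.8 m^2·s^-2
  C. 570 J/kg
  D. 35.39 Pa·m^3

In SI base units:
  A. [m²·s⁻¹] / [s] = m²·s⁻²
  B. m²·s⁻²
  C. J·kg⁻¹ = N·m·kg⁻¹ = m²·s⁻²
  D. Pa·m³ = N·m⁻²·m³ = kg·m²·s⁻²
All reduce to m²·s⁻² except D., which is kg·m²·s⁻².

D.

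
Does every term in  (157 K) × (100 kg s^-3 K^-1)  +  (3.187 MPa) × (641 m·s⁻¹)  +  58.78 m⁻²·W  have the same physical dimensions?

Yes

Expand each in SI base units:
  (157 K) × (100 kg s^-3 K^-1):  [K] · [kg·s⁻³·K⁻¹] = kg·s⁻³
  (3.187 MPa) × (641 m·s⁻¹):  [kg·m⁻¹·s⁻²] · [m·s⁻¹] = kg·s⁻³
  58.78 m⁻²·W:  W·m⁻² = J·s⁻¹·m⁻² = kg·s⁻³
Every term reduces to kg·s⁻³.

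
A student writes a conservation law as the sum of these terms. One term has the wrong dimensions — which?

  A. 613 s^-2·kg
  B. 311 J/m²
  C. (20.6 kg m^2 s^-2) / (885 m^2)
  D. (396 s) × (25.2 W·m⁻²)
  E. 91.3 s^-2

In SI base units:
  A. kg·s⁻²
  B. J·m⁻² = N·m·m⁻² = kg·s⁻²
  C. [kg·m²·s⁻²] / [m²] = kg·s⁻²
  D. [s] · [kg·s⁻³] = kg·s⁻²
  E. s⁻²
All reduce to kg·s⁻² except E., which is s⁻².

E.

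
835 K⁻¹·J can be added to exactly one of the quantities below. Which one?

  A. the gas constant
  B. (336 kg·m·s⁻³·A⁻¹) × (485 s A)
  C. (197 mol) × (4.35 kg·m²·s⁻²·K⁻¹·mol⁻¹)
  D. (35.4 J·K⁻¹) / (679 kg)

C.

Reference: J·K⁻¹ = N·m·K⁻¹ = kg·m²·s⁻²·K⁻¹.
Each option:
  A. [gas constant] = kg·m²·s⁻²·K⁻¹·mol⁻¹
  B. [kg·m·s⁻³·A⁻¹] · [s·A] = kg·m·s⁻²
  C. [mol] · [kg·m²·s⁻²·K⁻¹·mol⁻¹] = kg·m²·s⁻²·K⁻¹  ← same
  D. [kg·m²·s⁻²·K⁻¹] / [kg] = m²·s⁻²·K⁻¹
Only C. matches kg·m²·s⁻²·K⁻¹.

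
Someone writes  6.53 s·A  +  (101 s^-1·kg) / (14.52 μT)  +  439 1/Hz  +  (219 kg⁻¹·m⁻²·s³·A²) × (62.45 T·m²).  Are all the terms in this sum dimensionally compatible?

Reduce each to base SI dimensions:
  6.53 s·A:  A·s = s·A
  (101 s^-1·kg) / (14.52 μT):  [kg·s⁻¹] / [kg·s⁻²·A⁻¹] = s·A
  439 1/Hz:  Hz⁻¹ = (s⁻¹)⁻¹ = s
  (219 kg⁻¹·m⁻²·s³·A²) × (62.45 T·m²):  [kg⁻¹·m⁻²·s³·A²] · [kg·m²·s⁻²·A⁻¹] = s·A
The terms do not share a single dimension (s vs s·A).

No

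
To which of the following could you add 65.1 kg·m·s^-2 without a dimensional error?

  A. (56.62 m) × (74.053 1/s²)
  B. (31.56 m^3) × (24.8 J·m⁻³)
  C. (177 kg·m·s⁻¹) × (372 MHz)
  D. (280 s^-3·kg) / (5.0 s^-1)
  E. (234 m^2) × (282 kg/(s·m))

C.

Reference: kg·m·s⁻².
Each option:
  A. [m] · [s⁻²] = m·s⁻²
  B. [m³] · [kg·m⁻¹·s⁻²] = kg·m²·s⁻²
  C. [kg·m·s⁻¹] · [s⁻¹] = kg·m·s⁻²  ← same
  D. [kg·s⁻³] / [s⁻¹] = kg·s⁻²
  E. [m²] · [kg·m⁻¹·s⁻¹] = kg·m·s⁻¹
Only C. matches kg·m·s⁻².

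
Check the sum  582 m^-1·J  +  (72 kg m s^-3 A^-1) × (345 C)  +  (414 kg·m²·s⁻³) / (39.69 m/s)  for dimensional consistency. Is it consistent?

Yes

Work out the base dimensions of each:
  582 m^-1·J:  J·m⁻¹ = N·m·m⁻¹ = kg·m·s⁻²
  (72 kg m s^-3 A^-1) × (345 C):  [kg·m·s⁻³·A⁻¹] · [s·A] = kg·m·s⁻²
  (414 kg·m²·s⁻³) / (39.69 m/s):  [kg·m²·s⁻³] / [m·s⁻¹] = kg·m·s⁻²
Every term reduces to kg·m·s⁻².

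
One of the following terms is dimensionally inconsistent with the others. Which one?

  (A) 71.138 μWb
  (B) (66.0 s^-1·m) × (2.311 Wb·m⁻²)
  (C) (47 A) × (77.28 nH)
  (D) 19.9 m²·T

Reduce each to base SI dimensions:
  (A) Wb = V·s = kg·m²·s⁻²·A⁻¹
  (B) [m·s⁻¹] · [kg·s⁻²·A⁻¹] = kg·m·s⁻³·A⁻¹
  (C) [A] · [kg·m²·s⁻²·A⁻²] = kg·m²·s⁻²·A⁻¹
  (D) T·m² = Wb·m⁻²·m² = kg·m²·s⁻²·A⁻¹
All reduce to kg·m²·s⁻²·A⁻¹ except (B), which is kg·m·s⁻³·A⁻¹.

(B)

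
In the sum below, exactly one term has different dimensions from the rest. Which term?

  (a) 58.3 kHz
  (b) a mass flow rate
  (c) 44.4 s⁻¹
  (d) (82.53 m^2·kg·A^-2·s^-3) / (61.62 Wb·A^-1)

Reduce each to base SI dimensions:
  (a) Hz = s⁻¹
  (b) [mass flow rate] = kg·s⁻¹
  (c) s⁻¹
  (d) [kg·m²·s⁻³·A⁻²] / [kg·m²·s⁻²·A⁻²] = s⁻¹
All reduce to s⁻¹ except (b), which is kg·s⁻¹.

(b)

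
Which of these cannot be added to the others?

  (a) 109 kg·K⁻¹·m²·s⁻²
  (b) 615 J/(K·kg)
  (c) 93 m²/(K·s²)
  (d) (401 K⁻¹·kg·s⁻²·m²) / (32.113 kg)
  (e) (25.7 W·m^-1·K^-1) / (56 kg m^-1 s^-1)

Work out the base dimensions of each:
  (a) kg·m²·s⁻²·K⁻¹
  (b) J·kg⁻¹·K⁻¹ = N·m·kg⁻¹·K⁻¹ = m²·s⁻²·K⁻¹
  (c) m²·s⁻²·K⁻¹
  (d) [kg·m²·s⁻²·K⁻¹] / [kg] = m²·s⁻²·K⁻¹
  (e) [kg·m·s⁻³·K⁻¹] / [kg·m⁻¹·s⁻¹] = m²·s⁻²·K⁻¹
All reduce to m²·s⁻²·K⁻¹ except (a), which is kg·m²·s⁻²·K⁻¹.

(a)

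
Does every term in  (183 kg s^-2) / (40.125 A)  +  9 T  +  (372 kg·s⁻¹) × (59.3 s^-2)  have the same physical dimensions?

Work out the base dimensions of each:
  (183 kg s^-2) / (40.125 A):  [kg·s⁻²] / [A] = kg·s⁻²·A⁻¹
  9 T:  T = Wb·m⁻² = kg·s⁻²·A⁻¹
  (372 kg·s⁻¹) × (59.3 s^-2):  [kg·s⁻¹] · [s⁻²] = kg·s⁻³
The terms do not share a single dimension (kg·s⁻²·A⁻¹ vs kg·s⁻³).

No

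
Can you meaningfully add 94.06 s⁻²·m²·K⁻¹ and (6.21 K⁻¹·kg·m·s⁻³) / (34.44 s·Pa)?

Expand each in SI base units:
  94.06 s⁻²·m²·K⁻¹:  m²·s⁻²·K⁻¹
  (6.21 K⁻¹·kg·m·s⁻³) / (34.44 s·Pa):  [kg·m·s⁻³·K⁻¹] / [kg·m⁻¹·s⁻¹] = m²·s⁻²·K⁻¹
Both are m²·s⁻²·K⁻¹, so they have the same dimensions and can be added.

Yes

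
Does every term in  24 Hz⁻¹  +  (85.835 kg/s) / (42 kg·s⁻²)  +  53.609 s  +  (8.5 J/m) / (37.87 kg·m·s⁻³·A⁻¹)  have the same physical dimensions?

Dimensions:
  24 Hz⁻¹:  Hz⁻¹ = (s⁻¹)⁻¹ = s
  (85.835 kg/s) / (42 kg·s⁻²):  [kg·s⁻¹] / [kg·s⁻²] = s
  53.609 s:  s
  (8.5 J/m) / (37.87 kg·m·s⁻³·A⁻¹):  [kg·m·s⁻²] / [kg·m·s⁻³·A⁻¹] = s·A
The terms do not share a single dimension (s vs s·A).

No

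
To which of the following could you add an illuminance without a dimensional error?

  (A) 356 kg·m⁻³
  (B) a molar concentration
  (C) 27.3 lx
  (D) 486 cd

(C)

Reference: [illuminance] = m⁻²·cd.
Each option:
  (A) kg·m⁻³
  (B) [molar concentration] = m⁻³·mol
  (C) lx = lm·m⁻² = m⁻²·cd  ← same
  (D) cd
Only (C) matches m⁻²·cd.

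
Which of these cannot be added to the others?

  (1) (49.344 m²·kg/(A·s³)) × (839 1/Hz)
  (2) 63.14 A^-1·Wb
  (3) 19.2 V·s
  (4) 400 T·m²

In SI base units:
  (1) [kg·m²·s⁻³·A⁻¹] · [s] = kg·m²·s⁻²·A⁻¹
  (2) Wb·A⁻¹ = V·s·A⁻¹ = kg·m²·s⁻²·A⁻²
  (3) V·s = J·C⁻¹·s = kg·m²·s⁻²·A⁻¹
  (4) T·m² = Wb·m⁻²·m² = kg·m²·s⁻²·A⁻¹
All reduce to kg·m²·s⁻²·A⁻¹ except (2), which is kg·m²·s⁻²·A⁻².

(2)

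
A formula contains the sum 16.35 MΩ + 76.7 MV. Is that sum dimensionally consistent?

No

Dimensions:
  16.35 MΩ:  Ω = V·A⁻¹ = kg·m²·s⁻³·A⁻²
  76.7 MV:  V = J·C⁻¹ = kg·m²·s⁻³·A⁻¹
kg·m²·s⁻³·A⁻² ≠ kg·m²·s⁻³·A⁻¹, so they cannot be added.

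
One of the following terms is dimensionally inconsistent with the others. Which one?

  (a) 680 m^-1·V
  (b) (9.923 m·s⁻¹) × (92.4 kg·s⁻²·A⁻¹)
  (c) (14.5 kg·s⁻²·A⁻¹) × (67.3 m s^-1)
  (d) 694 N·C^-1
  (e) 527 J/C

(e)

Work out the base dimensions of each:
  (a) V·m⁻¹ = J·C⁻¹·m⁻¹ = kg·m·s⁻³·A⁻¹
  (b) [m·s⁻¹] · [kg·s⁻²·A⁻¹] = kg·m·s⁻³·A⁻¹
  (c) [kg·s⁻²·A⁻¹] · [m·s⁻¹] = kg·m·s⁻³·A⁻¹
  (d) N·C⁻¹ = kg·m·s⁻²·(s·A)⁻¹ = kg·m·s⁻³·A⁻¹
  (e) J·C⁻¹ = N·m·(s·A)⁻¹ = kg·m²·s⁻³·A⁻¹
All reduce to kg·m·s⁻³·A⁻¹ except (e), which is kg·m²·s⁻³·A⁻¹.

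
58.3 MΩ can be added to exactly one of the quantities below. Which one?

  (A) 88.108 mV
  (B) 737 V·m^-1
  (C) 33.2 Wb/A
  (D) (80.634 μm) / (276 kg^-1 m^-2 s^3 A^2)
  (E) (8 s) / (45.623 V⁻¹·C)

(E)

Reference: Ω = V·A⁻¹ = kg·m²·s⁻³·A⁻².
Each option:
  (A) V = J·C⁻¹ = kg·m²·s⁻³·A⁻¹
  (B) V·m⁻¹ = J·C⁻¹·m⁻¹ = kg·m·s⁻³·A⁻¹
  (C) Wb·A⁻¹ = V·s·A⁻¹ = kg·m²·s⁻²·A⁻²
  (D) [m] / [kg⁻¹·m⁻²·s³·A²] = kg·m³·s⁻³·A⁻²
  (E) [s] / [kg⁻¹·m⁻²·s⁴·A²] = kg·m²·s⁻³·A⁻²  ← same
Only (E) matches kg·m²·s⁻³·A⁻².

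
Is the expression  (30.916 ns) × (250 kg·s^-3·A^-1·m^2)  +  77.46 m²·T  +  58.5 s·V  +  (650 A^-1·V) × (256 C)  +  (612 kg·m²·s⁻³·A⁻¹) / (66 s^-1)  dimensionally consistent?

Expand each in SI base units:
  (30.916 ns) × (250 kg·s^-3·A^-1·m^2):  [s] · [kg·m²·s⁻³·A⁻¹] = kg·m²·s⁻²·A⁻¹
  77.46 m²·T:  T·m² = Wb·m⁻²·m² = kg·m²·s⁻²·A⁻¹
  58.5 s·V:  V·s = J·C⁻¹·s = kg·m²·s⁻²·A⁻¹
  (650 A^-1·V) × (256 C):  [kg·m²·s⁻³·A⁻²] · [s·A] = kg·m²·s⁻²·A⁻¹
  (612 kg·m²·s⁻³·A⁻¹) / (66 s^-1):  [kg·m²·s⁻³·A⁻¹] / [s⁻¹] = kg·m²·s⁻²·A⁻¹
Every term reduces to kg·m²·s⁻²·A⁻¹.

Yes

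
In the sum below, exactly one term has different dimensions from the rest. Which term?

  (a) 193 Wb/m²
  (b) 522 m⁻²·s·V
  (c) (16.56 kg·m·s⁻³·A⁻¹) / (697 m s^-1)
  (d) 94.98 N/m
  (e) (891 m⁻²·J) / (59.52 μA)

(d)

Dimensions:
  (a) Wb·m⁻² = V·s·m⁻² = kg·s⁻²·A⁻¹
  (b) V·s·m⁻² = J·C⁻¹·s·m⁻² = kg·s⁻²·A⁻¹
  (c) [kg·m·s⁻³·A⁻¹] / [m·s⁻¹] = kg·s⁻²·A⁻¹
  (d) N·m⁻¹ = kg·m·s⁻²·m⁻¹ = kg·s⁻²
  (e) [kg·s⁻²] / [A] = kg·s⁻²·A⁻¹
All reduce to kg·s⁻²·A⁻¹ except (d), which is kg·s⁻².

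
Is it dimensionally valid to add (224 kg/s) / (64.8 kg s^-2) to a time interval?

Reduce each to base SI dimensions:
  (224 kg/s) / (64.8 kg s^-2):  [kg·s⁻¹] / [kg·s⁻²] = s
  a time interval:  [time interval] = s
Both are s, so they have the same dimensions and can be added.

Yes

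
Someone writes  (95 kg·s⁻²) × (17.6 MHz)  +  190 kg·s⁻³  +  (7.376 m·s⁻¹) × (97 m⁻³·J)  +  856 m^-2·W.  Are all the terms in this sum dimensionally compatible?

Yes

Reduce each to base SI dimensions:
  (95 kg·s⁻²) × (17.6 MHz):  [kg·s⁻²] · [s⁻¹] = kg·s⁻³
  190 kg·s⁻³:  kg·s⁻³
  (7.376 m·s⁻¹) × (97 m⁻³·J):  [m·s⁻¹] · [kg·m⁻¹·s⁻²] = kg·s⁻³
  856 m^-2·W:  W·m⁻² = J·s⁻¹·m⁻² = kg·s⁻³
Every term reduces to kg·s⁻³.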